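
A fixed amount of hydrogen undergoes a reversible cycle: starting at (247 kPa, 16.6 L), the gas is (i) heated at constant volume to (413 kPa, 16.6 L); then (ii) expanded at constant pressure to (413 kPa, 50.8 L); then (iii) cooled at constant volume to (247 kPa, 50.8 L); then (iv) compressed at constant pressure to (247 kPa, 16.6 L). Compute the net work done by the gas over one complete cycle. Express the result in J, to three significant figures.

Constant-volume legs do no work.
W(ii) = (413)(50.8 − 16.6) = 14125 J; W(iv) = (247)(16.6 − 50.8) = -8447 J.
W_net = 14125 − 8447 = 5677 J (the clockwise enclosed area).

W_net ≈ 5680 J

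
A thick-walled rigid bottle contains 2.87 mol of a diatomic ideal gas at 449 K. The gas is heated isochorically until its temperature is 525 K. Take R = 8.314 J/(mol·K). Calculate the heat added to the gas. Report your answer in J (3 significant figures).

Constant volume ⇒ W = 0, so Q = ΔU = nCᵥΔT with Cᵥ = 5R/2 = 20.79 J/(mol·K).
ΔU = (2.87)(20.79)(525 − 449) = 4534 J.

Q ≈ 4530 J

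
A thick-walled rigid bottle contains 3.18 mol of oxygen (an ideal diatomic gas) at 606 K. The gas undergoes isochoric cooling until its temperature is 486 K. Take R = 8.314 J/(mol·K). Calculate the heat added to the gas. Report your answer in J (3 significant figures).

Constant volume ⇒ W = 0, so Q = ΔU = nCᵥΔT with Cᵥ = 5R/2 = 20.79 J/(mol·K).
ΔU = (3.18)(20.79)(486 − 606) = -7932 J.

Q ≈ -7930 J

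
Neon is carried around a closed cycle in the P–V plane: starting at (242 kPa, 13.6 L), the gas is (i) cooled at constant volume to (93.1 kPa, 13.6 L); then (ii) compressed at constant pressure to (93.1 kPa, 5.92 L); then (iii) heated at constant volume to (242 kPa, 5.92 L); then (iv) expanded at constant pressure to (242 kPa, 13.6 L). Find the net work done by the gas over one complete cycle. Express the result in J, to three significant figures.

W_net ≈ 1140 J

Constant-volume legs do no work.
W(ii) = (93.1)(5.92 − 13.6) = -715 J; W(iv) = (242)(13.6 − 5.92) = 1859 J.
W_net = -715 + 1859 = 1144 J (the clockwise enclosed area).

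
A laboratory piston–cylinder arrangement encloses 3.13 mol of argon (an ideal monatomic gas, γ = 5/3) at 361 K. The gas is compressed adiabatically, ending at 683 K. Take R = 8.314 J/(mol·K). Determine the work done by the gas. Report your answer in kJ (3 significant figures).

Adiabatic ⇒ Q = 0, so W_by = −ΔU = nCᵥ(T₁ − T₂).
Cᵥ = 3R/2 = 12.47 J/(mol·K).
W = (3.13)(12.47)(361 − 683) = -12569 J.

W ≈ -12.6 kJ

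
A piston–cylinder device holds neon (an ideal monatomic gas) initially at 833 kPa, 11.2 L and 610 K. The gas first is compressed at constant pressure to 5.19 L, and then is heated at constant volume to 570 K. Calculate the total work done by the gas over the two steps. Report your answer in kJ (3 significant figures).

Step 1 (isobaric): W = PΔV = (833 kPa)(5.19 − 11.2 L) = -5006 J.
Step 2 (isochoric): W = 0 (constant volume).
W_total = -5006 + 0 = -5006 J.

W_total ≈ -5.01 kJ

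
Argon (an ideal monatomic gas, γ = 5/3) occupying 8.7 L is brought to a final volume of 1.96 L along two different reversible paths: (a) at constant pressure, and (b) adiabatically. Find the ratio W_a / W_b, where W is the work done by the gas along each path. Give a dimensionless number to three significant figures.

W_a / W_b ≈ 0.304

Path (a) isobaric: W = P₁(V₂ − V₁) → W_a/(P₁V₁) = -0.7747.
Path (b) adiabatic: W = P₁V₁(1 − (V₁/V₂)^(γ−1))/(γ−1) → W_b/(P₁V₁) = -2.551.
W_a / W_b = -0.7747 / -2.551 = 0.3036.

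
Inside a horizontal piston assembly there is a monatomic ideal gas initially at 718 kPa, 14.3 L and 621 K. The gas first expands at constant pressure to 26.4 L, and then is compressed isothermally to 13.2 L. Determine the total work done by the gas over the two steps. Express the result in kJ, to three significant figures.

Step 1 (isobaric): W = PΔV = (718 kPa)(26.4 − 14.3 L) = 8688 J.
After step 1: P = 718 kPa, V = 26.4 L, T = 1146 K.
Step 2 (isothermal): W = P₁V₁ ln(V₂/V₁) = (18955) ln(13.2/26.4) = -13139 J.
W_total = 8688 − 13139 = -4451 J.

W_total ≈ -4.45 kJ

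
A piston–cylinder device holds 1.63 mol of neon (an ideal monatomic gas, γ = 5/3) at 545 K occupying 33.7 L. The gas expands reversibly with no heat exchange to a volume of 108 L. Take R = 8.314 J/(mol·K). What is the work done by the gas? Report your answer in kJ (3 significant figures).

W ≈ 5.98 kJ

Adiabatic: TV^(γ−1) = const with γ = 5/3.
T₂ = T₁ (V₁/V₂)^(γ−1) = 545 × (33.7/108)^0.667 = 545 × 0.46 = 250.7 K.
W_by = nCᵥ(T₁ − T₂) = (1.63)(12.47)(545 − 250.7) = 5982 J.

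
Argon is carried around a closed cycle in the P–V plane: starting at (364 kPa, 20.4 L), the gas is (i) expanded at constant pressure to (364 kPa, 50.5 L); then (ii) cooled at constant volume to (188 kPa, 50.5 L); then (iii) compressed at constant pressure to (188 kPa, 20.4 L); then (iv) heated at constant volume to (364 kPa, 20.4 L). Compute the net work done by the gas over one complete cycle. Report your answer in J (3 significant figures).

Constant-volume legs do no work.
W(i) = (364)(50.5 − 20.4) = 10956 J; W(iii) = (188)(20.4 − 50.5) = -5659 J.
W_net = 10956 − 5659 = 5298 J (the clockwise enclosed area).

W_net ≈ 5300 J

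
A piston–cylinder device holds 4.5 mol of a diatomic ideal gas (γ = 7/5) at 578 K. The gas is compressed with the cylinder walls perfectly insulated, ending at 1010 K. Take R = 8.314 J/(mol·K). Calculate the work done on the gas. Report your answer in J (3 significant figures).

Adiabatic ⇒ Q = 0, so W_by = −ΔU = nCᵥ(T₁ − T₂).
Cᵥ = 5R/2 = 20.79 J/(mol·K).
W = (4.5)(20.79)(578 − 1010) = -40406 J.
Work on gas = −W_by = 40406 J.

W ≈ 40400 J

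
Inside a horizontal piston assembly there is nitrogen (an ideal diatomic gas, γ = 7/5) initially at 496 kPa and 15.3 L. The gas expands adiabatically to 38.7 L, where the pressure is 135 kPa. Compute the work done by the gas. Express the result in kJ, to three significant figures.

Adiabatic: W = (P₁V₁ − P₂V₂)/(γ − 1) with γ = 7/5.
P₁V₁ = 7589 J, P₂V₂ = 5224 J.
W = (7589 − 5224) / 0.4 = 5911 J.

W ≈ 5.91 kJ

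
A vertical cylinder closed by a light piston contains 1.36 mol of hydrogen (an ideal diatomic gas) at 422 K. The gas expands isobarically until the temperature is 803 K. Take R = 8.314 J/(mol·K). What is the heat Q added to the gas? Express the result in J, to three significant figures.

Q ≈ 15100 J

Isobaric: W = nRΔT = (1.36)(8.314)(381) = 4308 J.
ΔU = nCᵥΔT with Cᵥ = 5R/2: ΔU = (1.36)(20.79)(381) = 10770 J.
Q = ΔU + W = 10770 + 4308 = 15078 J.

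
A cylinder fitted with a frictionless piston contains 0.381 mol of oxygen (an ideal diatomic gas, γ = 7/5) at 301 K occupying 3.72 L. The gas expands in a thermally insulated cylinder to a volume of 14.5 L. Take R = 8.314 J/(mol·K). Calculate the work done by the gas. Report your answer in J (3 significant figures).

W ≈ 1000 J

Adiabatic: TV^(γ−1) = const with γ = 7/5.
T₂ = T₁ (V₁/V₂)^(γ−1) = 301 × (3.72/14.5)^0.4 = 301 × 0.5803 = 174.7 K.
W_by = nCᵥ(T₁ − T₂) = (0.381)(20.79)(301 − 174.7) = 1000 J.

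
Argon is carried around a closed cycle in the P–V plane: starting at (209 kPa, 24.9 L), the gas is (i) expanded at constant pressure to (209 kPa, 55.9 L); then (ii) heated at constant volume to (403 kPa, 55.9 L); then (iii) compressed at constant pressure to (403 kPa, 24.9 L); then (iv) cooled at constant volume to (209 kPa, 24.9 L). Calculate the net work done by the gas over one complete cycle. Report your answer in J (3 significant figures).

Constant-volume legs do no work.
W(i) = (209)(55.9 − 24.9) = 6479 J; W(iii) = (403)(24.9 − 55.9) = -12493 J.
W_net = 6479 − 12493 = -6014 J (the counter-clockwise enclosed area).

W_net ≈ -6010 J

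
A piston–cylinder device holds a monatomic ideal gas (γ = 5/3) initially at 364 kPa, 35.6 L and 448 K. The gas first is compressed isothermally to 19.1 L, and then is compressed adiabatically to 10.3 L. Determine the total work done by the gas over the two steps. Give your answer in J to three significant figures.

W_total ≈ -18000 J

Step 1 (isothermal): W = P₁V₁ ln(V₂/V₁) = (12958) ln(19.1/35.6) = -8069 J.
After step 1: P = 678.5 kPa, V = 19.1 L, T = 448 K.
Step 2 (adiabatic): W = (P₁V₁ − P₂V₂)/(γ−1) = (12958 − 19559)/0.667 = -9901 J.
W_total = -8069 − 9901 = -17970 J.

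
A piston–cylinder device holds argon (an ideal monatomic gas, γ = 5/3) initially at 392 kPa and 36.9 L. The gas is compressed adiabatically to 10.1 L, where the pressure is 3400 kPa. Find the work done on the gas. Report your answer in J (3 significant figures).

Adiabatic: W = (P₁V₁ − P₂V₂)/(γ − 1) with γ = 5/3.
P₁V₁ = 14465 J, P₂V₂ = 34340 J.
W = (14465 − 34340) / 0.6667 = -29813 J.
Work on gas = −W_by = 29813 J.

W ≈ 29800 J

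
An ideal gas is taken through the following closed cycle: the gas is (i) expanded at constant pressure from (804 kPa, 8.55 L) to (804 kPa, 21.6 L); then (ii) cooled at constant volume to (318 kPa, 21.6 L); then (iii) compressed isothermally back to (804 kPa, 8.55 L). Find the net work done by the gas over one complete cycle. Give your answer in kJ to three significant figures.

W_net ≈ 4.13 kJ

Leg (i): W = PΔV = (804)(21.6 − 8.55) = 10492 J.
Leg (ii): W = 0.
Leg (iii): W = PᵢVᵢ ln(V_f/Vᵢ) = (6869) ln(8.55/21.6) = -6366 J.
W_net = 10492 − 6366 = 4126 J.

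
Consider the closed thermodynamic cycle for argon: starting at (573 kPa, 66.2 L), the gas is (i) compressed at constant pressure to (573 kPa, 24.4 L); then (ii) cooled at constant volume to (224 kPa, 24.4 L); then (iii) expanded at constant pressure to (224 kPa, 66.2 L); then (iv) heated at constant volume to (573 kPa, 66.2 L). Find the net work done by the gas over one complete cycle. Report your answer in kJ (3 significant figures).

W_net ≈ -14.6 kJ

Constant-volume legs do no work.
W(i) = (573)(24.4 − 66.2) = -23951 J; W(iii) = (224)(66.2 − 24.4) = 9363 J.
W_net = -23951 + 9363 = -14588 J (the counter-clockwise enclosed area).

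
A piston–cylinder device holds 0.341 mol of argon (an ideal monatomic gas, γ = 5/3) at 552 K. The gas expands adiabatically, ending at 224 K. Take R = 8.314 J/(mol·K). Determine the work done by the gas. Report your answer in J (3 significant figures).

W ≈ 1390 J

Adiabatic ⇒ Q = 0, so W_by = −ΔU = nCᵥ(T₁ − T₂).
Cᵥ = 3R/2 = 12.47 J/(mol·K).
W = (0.341)(12.47)(552 − 224) = 1395 J.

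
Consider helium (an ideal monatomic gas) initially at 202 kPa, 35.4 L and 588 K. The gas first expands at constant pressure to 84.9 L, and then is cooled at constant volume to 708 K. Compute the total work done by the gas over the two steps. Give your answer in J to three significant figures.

W_total ≈ 10000 J

Step 1 (isobaric): W = PΔV = (202 kPa)(84.9 − 35.4 L) = 9999 J.
Step 2 (isochoric): W = 0 (constant volume).
W_total = 9999 + 0 = 9999 J.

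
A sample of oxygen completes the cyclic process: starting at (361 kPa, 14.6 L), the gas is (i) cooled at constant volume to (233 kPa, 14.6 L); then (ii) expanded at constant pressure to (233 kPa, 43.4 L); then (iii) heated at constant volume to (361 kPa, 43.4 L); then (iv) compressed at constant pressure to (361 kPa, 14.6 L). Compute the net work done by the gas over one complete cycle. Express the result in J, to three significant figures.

W_net ≈ -3690 J

Constant-volume legs do no work.
W(ii) = (233)(43.4 − 14.6) = 6710 J; W(iv) = (361)(14.6 − 43.4) = -10397 J.
W_net = 6710 − 10397 = -3686 J (the counter-clockwise enclosed area).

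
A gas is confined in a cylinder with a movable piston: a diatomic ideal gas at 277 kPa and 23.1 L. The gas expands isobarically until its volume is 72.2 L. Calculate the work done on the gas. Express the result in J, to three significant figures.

W ≈ -13600 J

Isobaric: W = P ΔV.
W = (277 kPa)(72.2 − 23.1 L) = (277)(49.1) = 13601 J.
Work on gas = −W_by = -13601 J.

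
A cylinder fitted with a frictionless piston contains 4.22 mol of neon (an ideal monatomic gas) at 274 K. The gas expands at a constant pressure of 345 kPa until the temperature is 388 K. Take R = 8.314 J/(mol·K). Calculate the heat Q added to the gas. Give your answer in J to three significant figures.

Q ≈ 10000 J

Isobaric: W = nRΔT = (4.22)(8.314)(114) = 4000 J.
ΔU = nCᵥΔT with Cᵥ = 3R/2: ΔU = (4.22)(12.47)(114) = 6000 J.
Q = ΔU + W = 6000 + 4000 = 9999 J.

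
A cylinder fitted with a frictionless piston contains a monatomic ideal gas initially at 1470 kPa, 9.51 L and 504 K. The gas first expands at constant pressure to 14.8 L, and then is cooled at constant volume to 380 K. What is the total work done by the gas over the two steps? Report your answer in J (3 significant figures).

W_total ≈ 7780 J

Step 1 (isobaric): W = PΔV = (1470 kPa)(14.8 − 9.51 L) = 7776 J.
Step 2 (isochoric): W = 0 (constant volume).
W_total = 7776 + 0 = 7776 J.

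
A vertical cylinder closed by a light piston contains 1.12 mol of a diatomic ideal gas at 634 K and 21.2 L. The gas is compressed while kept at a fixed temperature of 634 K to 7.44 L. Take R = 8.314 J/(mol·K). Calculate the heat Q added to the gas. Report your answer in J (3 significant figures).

Isothermal ⇒ ΔU = 0, so Q = W = nRT ln(V₂/V₁).
Q = (1.12)(8.314)(634) ln(7.44/21.2) = 5904 × -1.047 = -6182 J.

Q ≈ -6180 J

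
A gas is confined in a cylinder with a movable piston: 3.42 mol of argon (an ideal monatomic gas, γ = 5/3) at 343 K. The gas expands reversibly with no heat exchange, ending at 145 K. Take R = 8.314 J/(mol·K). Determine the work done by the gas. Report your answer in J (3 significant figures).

W ≈ 8440 J

Adiabatic ⇒ Q = 0, so W_by = −ΔU = nCᵥ(T₁ − T₂).
Cᵥ = 3R/2 = 12.47 J/(mol·K).
W = (3.42)(12.47)(343 − 145) = 8445 J.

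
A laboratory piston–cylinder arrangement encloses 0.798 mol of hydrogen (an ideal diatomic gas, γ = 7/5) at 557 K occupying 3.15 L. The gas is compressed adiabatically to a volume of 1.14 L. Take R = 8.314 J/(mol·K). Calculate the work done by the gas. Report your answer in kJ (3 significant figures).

W ≈ -4.63 kJ

Adiabatic: TV^(γ−1) = const with γ = 7/5.
T₂ = T₁ (V₁/V₂)^(γ−1) = 557 × (3.15/1.14)^0.4 = 557 × 1.502 = 836.4 K.
W_by = nCᵥ(T₁ − T₂) = (0.798)(20.79)(557 − 836.4) = -4634 J.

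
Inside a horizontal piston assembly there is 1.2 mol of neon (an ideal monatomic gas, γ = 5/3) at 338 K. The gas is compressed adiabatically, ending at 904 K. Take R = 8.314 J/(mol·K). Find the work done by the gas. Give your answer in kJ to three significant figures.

Adiabatic ⇒ Q = 0, so W_by = −ΔU = nCᵥ(T₁ − T₂).
Cᵥ = 3R/2 = 12.47 J/(mol·K).
W = (1.2)(12.47)(338 − 904) = -8470 J.

W ≈ -8.47 kJ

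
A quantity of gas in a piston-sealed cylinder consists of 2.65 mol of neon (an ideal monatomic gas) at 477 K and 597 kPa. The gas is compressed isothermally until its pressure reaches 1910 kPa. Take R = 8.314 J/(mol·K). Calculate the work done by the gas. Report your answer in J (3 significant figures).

Isothermal process: W = nRT ln(V₂/V₁) = nRT ln(P₁/P₂).
W = (2.65)(8.314)(477) × ln(597/1910)
  = 10509 × ln(0.3126) = 10509 × -1.163
W_by_gas = -12222 J.

W ≈ -12200 J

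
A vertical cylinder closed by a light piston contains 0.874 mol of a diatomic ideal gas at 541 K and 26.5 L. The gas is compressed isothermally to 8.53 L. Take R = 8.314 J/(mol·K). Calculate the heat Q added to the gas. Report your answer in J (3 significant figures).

Isothermal ⇒ ΔU = 0, so Q = W = nRT ln(V₂/V₁).
Q = (0.874)(8.314)(541) ln(8.53/26.5) = 3931 × -1.134 = -4456 J.

Q ≈ -4460 J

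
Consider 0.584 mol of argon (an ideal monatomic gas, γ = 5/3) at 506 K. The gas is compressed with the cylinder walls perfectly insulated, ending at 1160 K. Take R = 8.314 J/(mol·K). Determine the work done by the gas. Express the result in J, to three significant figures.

Adiabatic ⇒ Q = 0, so W_by = −ΔU = nCᵥ(T₁ − T₂).
Cᵥ = 3R/2 = 12.47 J/(mol·K).
W = (0.584)(12.47)(506 − 1160) = -4763 J.

W ≈ -4760 J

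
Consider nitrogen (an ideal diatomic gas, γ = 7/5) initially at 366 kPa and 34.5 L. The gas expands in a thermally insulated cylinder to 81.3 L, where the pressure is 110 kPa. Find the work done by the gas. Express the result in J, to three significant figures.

W ≈ 9210 J

Adiabatic: W = (P₁V₁ − P₂V₂)/(γ − 1) with γ = 7/5.
P₁V₁ = 12627 J, P₂V₂ = 8943 J.
W = (12627 − 8943) / 0.4 = 9210 J.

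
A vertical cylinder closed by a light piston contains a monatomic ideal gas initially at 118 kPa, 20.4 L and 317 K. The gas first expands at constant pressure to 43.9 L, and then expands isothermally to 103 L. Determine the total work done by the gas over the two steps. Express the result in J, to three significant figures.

W_total ≈ 7190 J

Step 1 (isobaric): W = PΔV = (118 kPa)(43.9 − 20.4 L) = 2773 J.
After step 1: P = 118 kPa, V = 43.9 L, T = 682.2 K.
Step 2 (isothermal): W = P₁V₁ ln(V₂/V₁) = (5180) ln(103/43.9) = 4418 J.
W_total = 2773 + 4418 = 7191 J.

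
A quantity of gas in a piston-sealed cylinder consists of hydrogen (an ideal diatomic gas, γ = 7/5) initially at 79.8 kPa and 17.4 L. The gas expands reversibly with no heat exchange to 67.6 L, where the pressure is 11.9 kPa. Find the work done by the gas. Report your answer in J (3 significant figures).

Adiabatic: W = (P₁V₁ − P₂V₂)/(γ − 1) with γ = 7/5.
P₁V₁ = 1389 J, P₂V₂ = 804.4 J.
W = (1389 − 804.4) / 0.4 = 1460 J.

W ≈ 1460 J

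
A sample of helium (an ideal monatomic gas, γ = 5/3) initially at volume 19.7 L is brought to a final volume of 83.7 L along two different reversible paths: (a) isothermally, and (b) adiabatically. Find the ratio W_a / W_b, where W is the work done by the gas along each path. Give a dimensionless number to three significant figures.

W_a / W_b ≈ 1.56

Path (a) isothermal: W = P₁V₁ ln(V₂/V₁) → W_a/(P₁V₁) = 1.447.
Path (b) adiabatic: W = P₁V₁(1 − (V₁/V₂)^(γ−1))/(γ−1) → W_b/(P₁V₁) = 0.9282.
W_a / W_b = 1.447 / 0.9282 = 1.559.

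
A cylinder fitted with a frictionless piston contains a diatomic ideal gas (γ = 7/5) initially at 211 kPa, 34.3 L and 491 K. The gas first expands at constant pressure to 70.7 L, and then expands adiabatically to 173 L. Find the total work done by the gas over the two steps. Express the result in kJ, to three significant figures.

W_total ≈ 18.9 kJ

Step 1 (isobaric): W = PΔV = (211 kPa)(70.7 − 34.3 L) = 7680 J.
After step 1: P = 211 kPa, V = 70.7 L, T = 1012 K.
Step 2 (adiabatic): W = (P₁V₁ − P₂V₂)/(γ−1) = (14918 − 10429)/0.4 = 11221 J.
W_total = 7680 + 11221 = 18902 J.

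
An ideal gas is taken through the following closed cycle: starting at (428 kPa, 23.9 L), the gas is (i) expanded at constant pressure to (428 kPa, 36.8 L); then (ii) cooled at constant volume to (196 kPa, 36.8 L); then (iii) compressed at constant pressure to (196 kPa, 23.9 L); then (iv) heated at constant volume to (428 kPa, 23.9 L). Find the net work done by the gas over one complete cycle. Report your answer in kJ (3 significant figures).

Constant-volume legs do no work.
W(i) = (428)(36.8 − 23.9) = 5521 J; W(iii) = (196)(23.9 − 36.8) = -2528 J.
W_net = 5521 − 2528 = 2993 J (the clockwise enclosed area).

W_net ≈ 2.99 kJ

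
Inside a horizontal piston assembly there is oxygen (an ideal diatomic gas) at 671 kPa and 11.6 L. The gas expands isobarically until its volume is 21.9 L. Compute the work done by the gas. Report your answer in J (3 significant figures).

W ≈ 6910 J

Isobaric: W = P ΔV.
W = (671 kPa)(21.9 − 11.6 L) = (671)(10.3) = 6911 J.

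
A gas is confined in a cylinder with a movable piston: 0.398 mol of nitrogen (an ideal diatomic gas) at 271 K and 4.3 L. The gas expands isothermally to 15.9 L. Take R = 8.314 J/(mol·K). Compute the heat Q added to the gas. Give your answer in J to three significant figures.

Isothermal ⇒ ΔU = 0, so Q = W = nRT ln(V₂/V₁).
Q = (0.398)(8.314)(271) ln(15.9/4.3) = 896.7 × 1.308 = 1173 J.

Q ≈ 1170 J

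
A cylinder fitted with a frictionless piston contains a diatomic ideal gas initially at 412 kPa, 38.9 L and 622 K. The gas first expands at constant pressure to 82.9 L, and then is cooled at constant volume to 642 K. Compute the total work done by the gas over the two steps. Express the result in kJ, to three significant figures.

Step 1 (isobaric): W = PΔV = (412 kPa)(82.9 − 38.9 L) = 18128 J.
Step 2 (isochoric): W = 0 (constant volume).
W_total = 18128 + 0 = 18128 J.

W_total ≈ 18.1 kJ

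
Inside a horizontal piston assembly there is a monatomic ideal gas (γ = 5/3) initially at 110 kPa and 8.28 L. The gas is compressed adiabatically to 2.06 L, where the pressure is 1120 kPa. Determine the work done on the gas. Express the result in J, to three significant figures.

W ≈ 2090 J

Adiabatic: W = (P₁V₁ − P₂V₂)/(γ − 1) with γ = 5/3.
P₁V₁ = 910.8 J, P₂V₂ = 2307 J.
W = (910.8 − 2307) / 0.6667 = -2095 J.
Work on gas = −W_by = 2095 J.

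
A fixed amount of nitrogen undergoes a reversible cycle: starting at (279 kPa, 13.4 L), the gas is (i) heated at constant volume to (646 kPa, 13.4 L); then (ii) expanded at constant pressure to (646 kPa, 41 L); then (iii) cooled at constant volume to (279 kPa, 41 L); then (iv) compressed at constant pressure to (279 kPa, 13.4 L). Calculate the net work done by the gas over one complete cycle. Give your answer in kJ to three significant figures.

W_net ≈ 10.1 kJ

Constant-volume legs do no work.
W(ii) = (646)(41 − 13.4) = 17830 J; W(iv) = (279)(13.4 − 41) = -7700 J.
W_net = 17830 − 7700 = 10129 J (the clockwise enclosed area).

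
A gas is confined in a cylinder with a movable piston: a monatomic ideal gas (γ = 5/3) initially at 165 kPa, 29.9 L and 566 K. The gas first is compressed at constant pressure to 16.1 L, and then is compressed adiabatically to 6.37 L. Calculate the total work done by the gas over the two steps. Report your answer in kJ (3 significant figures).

Step 1 (isobaric): W = PΔV = (165 kPa)(16.1 − 29.9 L) = -2277 J.
After step 1: P = 165 kPa, V = 16.1 L, T = 304.8 K.
Step 2 (adiabatic): W = (P₁V₁ − P₂V₂)/(γ−1) = (2657 − 4929)/0.667 = -3409 J.
W_total = -2277 − 3409 = -5686 J.

W_total ≈ -5.69 kJ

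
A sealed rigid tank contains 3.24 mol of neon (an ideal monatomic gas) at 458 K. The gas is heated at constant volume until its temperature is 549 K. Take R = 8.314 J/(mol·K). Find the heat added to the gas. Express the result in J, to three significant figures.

Constant volume ⇒ W = 0, so Q = ΔU = nCᵥΔT with Cᵥ = 3R/2 = 12.47 J/(mol·K).
ΔU = (3.24)(12.47)(549 − 458) = 3677 J.

Q ≈ 3680 J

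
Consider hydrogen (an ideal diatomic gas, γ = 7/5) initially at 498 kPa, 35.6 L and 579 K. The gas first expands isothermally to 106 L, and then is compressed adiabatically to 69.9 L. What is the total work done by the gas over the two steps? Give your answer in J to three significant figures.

Step 1 (isothermal): W = P₁V₁ ln(V₂/V₁) = (17729) ln(106/35.6) = 19344 J.
After step 1: P = 167.3 kPa, V = 106 L, T = 579 K.
Step 2 (adiabatic): W = (P₁V₁ − P₂V₂)/(γ−1) = (17729 − 20942)/0.4 = -8032 J.
W_total = 19344 − 8032 = 11312 J.

W_total ≈ 11300 J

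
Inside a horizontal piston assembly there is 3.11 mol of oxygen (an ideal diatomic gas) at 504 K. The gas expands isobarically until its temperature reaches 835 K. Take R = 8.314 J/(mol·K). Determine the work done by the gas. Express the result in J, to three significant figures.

Isobaric: W = P ΔV = nR ΔT.
W = (3.11)(8.314)(835 − 504) = 8559 J.

W ≈ 8560 J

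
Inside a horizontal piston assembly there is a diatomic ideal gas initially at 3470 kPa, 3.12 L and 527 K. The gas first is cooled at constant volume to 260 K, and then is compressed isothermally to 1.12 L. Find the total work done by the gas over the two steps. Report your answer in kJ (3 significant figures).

W_total ≈ -5.47 kJ

Step 1 (isochoric): W = 0 (constant volume).
After step 1: P = 1712 kPa (V unchanged).
Step 2 (isothermal): W = P₁V₁ ln(V₂/V₁) = (5341) ln(1.12/3.12) = -5472 J.
W_total = 0 − 5472 = -5472 J.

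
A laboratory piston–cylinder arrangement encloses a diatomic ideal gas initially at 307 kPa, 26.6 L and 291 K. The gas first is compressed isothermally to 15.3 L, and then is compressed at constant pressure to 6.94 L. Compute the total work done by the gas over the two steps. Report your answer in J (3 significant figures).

W_total ≈ -8980 J

Step 1 (isothermal): W = P₁V₁ ln(V₂/V₁) = (8166) ln(15.3/26.6) = -4516 J.
After step 1: P = 533.7 kPa, V = 15.3 L, T = 291 K.
Step 2 (isobaric): W = PΔV = (533.7 kPa)(6.94 − 15.3 L) = -4462 J.
W_total = -4516 − 4462 = -8978 J.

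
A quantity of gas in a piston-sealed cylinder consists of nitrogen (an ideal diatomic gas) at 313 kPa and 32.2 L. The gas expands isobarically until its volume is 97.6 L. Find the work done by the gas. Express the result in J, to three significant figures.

Isobaric: W = P ΔV.
W = (313 kPa)(97.6 − 32.2 L) = (313)(65.4) = 20470 J.

W ≈ 20500 J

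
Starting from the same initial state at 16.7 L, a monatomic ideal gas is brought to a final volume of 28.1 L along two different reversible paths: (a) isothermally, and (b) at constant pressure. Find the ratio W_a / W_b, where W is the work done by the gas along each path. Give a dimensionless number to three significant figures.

Path (a) isothermal: W = P₁V₁ ln(V₂/V₁) → W_a/(P₁V₁) = 0.5204.
Path (b) isobaric: W = P₁(V₂ − V₁) → W_b/(P₁V₁) = 0.6826.
W_a / W_b = 0.5204 / 0.6826 = 0.7623.

W_a / W_b ≈ 0.762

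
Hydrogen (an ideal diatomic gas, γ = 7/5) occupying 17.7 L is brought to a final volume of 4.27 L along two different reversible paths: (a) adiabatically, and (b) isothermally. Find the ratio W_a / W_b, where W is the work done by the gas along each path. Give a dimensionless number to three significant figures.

Path (a) adiabatic: W = P₁V₁(1 − (V₁/V₂)^(γ−1))/(γ−1) → W_a/(P₁V₁) = -1.915.
Path (b) isothermal: W = P₁V₁ ln(V₂/V₁) → W_b/(P₁V₁) = -1.422.
W_a / W_b = -1.915 / -1.422 = 1.347.

W_a / W_b ≈ 1.35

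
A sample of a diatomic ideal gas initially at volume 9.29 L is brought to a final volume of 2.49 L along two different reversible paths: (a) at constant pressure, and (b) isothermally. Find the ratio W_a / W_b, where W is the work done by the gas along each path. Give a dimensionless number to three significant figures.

Path (a) isobaric: W = P₁(V₂ − V₁) → W_a/(P₁V₁) = -0.732.
Path (b) isothermal: W = P₁V₁ ln(V₂/V₁) → W_b/(P₁V₁) = -1.317.
W_a / W_b = -0.732 / -1.317 = 0.5559.

W_a / W_b ≈ 0.556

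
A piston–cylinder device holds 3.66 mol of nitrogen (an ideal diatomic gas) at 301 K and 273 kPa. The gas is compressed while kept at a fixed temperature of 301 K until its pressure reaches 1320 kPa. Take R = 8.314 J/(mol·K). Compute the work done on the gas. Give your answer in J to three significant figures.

Isothermal process: W = nRT ln(V₂/V₁) = nRT ln(P₁/P₂).
W = (3.66)(8.314)(301) × ln(273/1320)
  = 9159 × ln(0.2068) = 9159 × -1.576
W_by_gas = -14434 J; work on gas = −W_by = 14434 J.

W ≈ 14400 J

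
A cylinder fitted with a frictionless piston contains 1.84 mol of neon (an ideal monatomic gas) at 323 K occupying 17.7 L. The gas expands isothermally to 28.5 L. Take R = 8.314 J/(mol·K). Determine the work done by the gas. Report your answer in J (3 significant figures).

W ≈ 2350 J

Isothermal: W = nRT ln(V₂/V₁).
W = (1.84)(8.314)(323) × ln(28.5/17.7)
  = 4941 × 0.4763
W_by_gas = 2354 J.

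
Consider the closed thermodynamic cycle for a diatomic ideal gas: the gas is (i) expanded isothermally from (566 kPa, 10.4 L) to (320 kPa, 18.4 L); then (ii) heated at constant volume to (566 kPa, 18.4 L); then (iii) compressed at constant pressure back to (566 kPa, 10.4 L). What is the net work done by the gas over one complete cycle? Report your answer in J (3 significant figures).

Leg (i): W = PᵢVᵢ ln(V_f/Vᵢ) = (5886) ln(18.4/10.4) = 3358 J.
Leg (ii): W = 0.
Leg (iii): W = PΔV = (566)(10.4 − 18.4) = -4528 J.
W_net = 3358 − 4528 = -1170 J.

W_net ≈ -1170 J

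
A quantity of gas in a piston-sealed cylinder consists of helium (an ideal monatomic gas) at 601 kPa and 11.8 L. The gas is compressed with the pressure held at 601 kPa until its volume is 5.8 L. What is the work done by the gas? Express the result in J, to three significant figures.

W ≈ -3610 J

Isobaric: W = P ΔV.
W = (601 kPa)(5.8 − 11.8 L) = (601)(-6) = -3606 J.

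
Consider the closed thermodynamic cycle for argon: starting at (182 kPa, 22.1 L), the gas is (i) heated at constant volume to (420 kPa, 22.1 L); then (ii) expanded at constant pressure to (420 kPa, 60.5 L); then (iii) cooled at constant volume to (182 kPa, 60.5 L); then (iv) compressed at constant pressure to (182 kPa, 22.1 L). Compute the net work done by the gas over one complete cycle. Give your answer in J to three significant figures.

W_net ≈ 9140 J

Constant-volume legs do no work.
W(ii) = (420)(60.5 − 22.1) = 16128 J; W(iv) = (182)(22.1 − 60.5) = -6989 J.
W_net = 16128 − 6989 = 9139 J (the clockwise enclosed area).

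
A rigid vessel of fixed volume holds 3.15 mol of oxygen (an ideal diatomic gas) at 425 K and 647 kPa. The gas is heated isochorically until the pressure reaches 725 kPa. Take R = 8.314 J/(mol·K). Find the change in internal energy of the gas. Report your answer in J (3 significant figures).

ΔU ≈ 3350 J

Constant volume ⇒ W = 0, so Q = ΔU = nCᵥΔT with Cᵥ = 5R/2 = 20.79 J/(mol·K).
At constant V, T₂/T₁ = P₂/P₁ ⇒ ΔT = T₁(P₂/P₁ − 1) = 425·(725/647 − 1) = 51.24 K.
ΔU = (3.15)(20.79)(51.24) = 3355 J.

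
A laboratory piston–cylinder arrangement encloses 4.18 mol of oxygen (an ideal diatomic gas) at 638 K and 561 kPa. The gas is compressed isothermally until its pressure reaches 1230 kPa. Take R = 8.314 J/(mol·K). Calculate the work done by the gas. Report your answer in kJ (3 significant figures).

Isothermal process: W = nRT ln(V₂/V₁) = nRT ln(P₁/P₂).
W = (4.18)(8.314)(638) × ln(561/1230)
  = 22172 × ln(0.4561) = 22172 × -0.785
W_by_gas = -17406 J.

W ≈ -17.4 kJ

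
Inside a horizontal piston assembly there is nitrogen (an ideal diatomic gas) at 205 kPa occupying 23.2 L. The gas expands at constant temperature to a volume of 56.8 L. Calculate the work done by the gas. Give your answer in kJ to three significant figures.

Isothermal: W = nRT ln(V₂/V₁) = P₁V₁ ln(V₂/V₁).
P₁V₁ = (205 kPa)(23.2 L) = 4756 J.
W = 4756 × ln(56.8/23.2) = 4756 × 0.8954
W_by_gas = 4258 J.

W ≈ 4.26 kJ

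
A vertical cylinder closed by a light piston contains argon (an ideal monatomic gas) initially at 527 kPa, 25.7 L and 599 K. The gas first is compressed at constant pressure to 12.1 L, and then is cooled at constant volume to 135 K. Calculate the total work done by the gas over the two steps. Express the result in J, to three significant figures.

Step 1 (isobaric): W = PΔV = (527 kPa)(12.1 − 25.7 L) = -7167 J.
Step 2 (isochoric): W = 0 (constant volume).
W_total = -7167 + 0 = -7167 J.

W_total ≈ -7170 J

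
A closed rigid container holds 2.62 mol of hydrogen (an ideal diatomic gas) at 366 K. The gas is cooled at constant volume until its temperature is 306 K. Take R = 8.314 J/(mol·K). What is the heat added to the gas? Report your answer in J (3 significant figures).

Constant volume ⇒ W = 0, so Q = ΔU = nCᵥΔT with Cᵥ = 5R/2 = 20.79 J/(mol·K).
ΔU = (2.62)(20.79)(306 − 366) = -3267 J.

Q ≈ -3270 J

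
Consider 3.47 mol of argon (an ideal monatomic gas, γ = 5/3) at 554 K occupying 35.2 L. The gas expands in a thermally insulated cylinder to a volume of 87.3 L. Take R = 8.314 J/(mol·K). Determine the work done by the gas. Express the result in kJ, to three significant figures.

Adiabatic: TV^(γ−1) = const with γ = 5/3.
T₂ = T₁ (V₁/V₂)^(γ−1) = 554 × (35.2/87.3)^0.667 = 554 × 0.5458 = 302.4 K.
W_by = nCᵥ(T₁ − T₂) = (3.47)(12.47)(554 − 302.4) = 10889 J.

W ≈ 10.9 kJ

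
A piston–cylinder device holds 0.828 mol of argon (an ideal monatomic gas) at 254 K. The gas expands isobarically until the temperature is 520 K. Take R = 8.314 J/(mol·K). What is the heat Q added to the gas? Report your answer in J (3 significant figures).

Q ≈ 4580 J

Isobaric: W = nRΔT = (0.828)(8.314)(266) = 1831 J.
ΔU = nCᵥΔT with Cᵥ = 3R/2: ΔU = (0.828)(12.47)(266) = 2747 J.
Q = ΔU + W = 2747 + 1831 = 4578 J.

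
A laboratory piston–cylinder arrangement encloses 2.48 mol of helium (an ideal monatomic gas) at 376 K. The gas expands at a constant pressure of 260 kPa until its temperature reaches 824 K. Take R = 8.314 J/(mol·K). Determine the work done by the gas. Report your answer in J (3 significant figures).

Isobaric: W = P ΔV = nR ΔT.
W = (2.48)(8.314)(824 − 376) = 9237 J.

W ≈ 9240 J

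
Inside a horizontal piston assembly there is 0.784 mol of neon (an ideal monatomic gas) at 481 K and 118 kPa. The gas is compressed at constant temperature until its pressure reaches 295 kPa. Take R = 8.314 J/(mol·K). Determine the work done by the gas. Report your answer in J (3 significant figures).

Isothermal process: W = nRT ln(V₂/V₁) = nRT ln(P₁/P₂).
W = (0.784)(8.314)(481) × ln(118/295)
  = 3135 × ln(0.4) = 3135 × -0.9163
W_by_gas = -2873 J.

W ≈ -2870 J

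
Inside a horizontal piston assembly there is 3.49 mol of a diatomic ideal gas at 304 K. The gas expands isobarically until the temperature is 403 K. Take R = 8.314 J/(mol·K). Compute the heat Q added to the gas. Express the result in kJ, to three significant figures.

Isobaric: W = nRΔT = (3.49)(8.314)(99) = 2873 J.
ΔU = nCᵥΔT with Cᵥ = 5R/2: ΔU = (3.49)(20.79)(99) = 7181 J.
Q = ΔU + W = 7181 + 2873 = 10054 J.

Q ≈ 10.1 kJ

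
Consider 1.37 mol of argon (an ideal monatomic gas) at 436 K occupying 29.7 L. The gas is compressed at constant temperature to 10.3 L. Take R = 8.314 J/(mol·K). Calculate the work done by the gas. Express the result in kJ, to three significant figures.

W ≈ -5.26 kJ

Isothermal: W = nRT ln(V₂/V₁).
W = (1.37)(8.314)(436) × ln(10.3/29.7)
  = 4966 × -1.059
W_by_gas = -5259 J.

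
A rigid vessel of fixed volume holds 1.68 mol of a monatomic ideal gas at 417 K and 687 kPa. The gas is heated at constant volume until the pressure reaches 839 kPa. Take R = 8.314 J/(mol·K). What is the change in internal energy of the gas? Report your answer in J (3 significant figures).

ΔU ≈ 1930 J

Constant volume ⇒ W = 0, so Q = ΔU = nCᵥΔT with Cᵥ = 3R/2 = 12.47 J/(mol·K).
At constant V, T₂/T₁ = P₂/P₁ ⇒ ΔT = T₁(P₂/P₁ − 1) = 417·(839/687 − 1) = 92.26 K.
ΔU = (1.68)(12.47)(92.26) = 1933 J.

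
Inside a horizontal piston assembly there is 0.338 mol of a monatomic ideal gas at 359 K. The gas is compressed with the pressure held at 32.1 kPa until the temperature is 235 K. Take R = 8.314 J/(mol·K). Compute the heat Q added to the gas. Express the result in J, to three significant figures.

Q ≈ -871 J

Isobaric: W = nRΔT = (0.338)(8.314)(-124) = -348.5 J.
ΔU = nCᵥΔT with Cᵥ = 3R/2: ΔU = (0.338)(12.47)(-124) = -522.7 J.
Q = ΔU + W = -522.7 − 348.5 = -871.1 J.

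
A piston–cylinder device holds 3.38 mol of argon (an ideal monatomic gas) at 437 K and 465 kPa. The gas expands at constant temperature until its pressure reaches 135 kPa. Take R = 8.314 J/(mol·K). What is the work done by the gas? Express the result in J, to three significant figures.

Isothermal process: W = nRT ln(V₂/V₁) = nRT ln(P₁/P₂).
W = (3.38)(8.314)(437) × ln(465/135)
  = 12280 × ln(3.444) = 12280 × 1.237
W_by_gas = 15188 J.

W ≈ 15200 J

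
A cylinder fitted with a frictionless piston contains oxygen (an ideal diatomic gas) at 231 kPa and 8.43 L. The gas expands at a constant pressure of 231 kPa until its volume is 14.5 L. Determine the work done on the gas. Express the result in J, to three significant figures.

W ≈ -1400 J

Isobaric: W = P ΔV.
W = (231 kPa)(14.5 − 8.43 L) = (231)(6.07) = 1402 J.
Work on gas = −W_by = -1402 J.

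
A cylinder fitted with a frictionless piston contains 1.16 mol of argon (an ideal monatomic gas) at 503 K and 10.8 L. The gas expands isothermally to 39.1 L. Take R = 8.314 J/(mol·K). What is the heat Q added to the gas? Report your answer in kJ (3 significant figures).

Isothermal ⇒ ΔU = 0, so Q = W = nRT ln(V₂/V₁).
Q = (1.16)(8.314)(503) ln(39.1/10.8) = 4851 × 1.287 = 6241 J.

Q ≈ 6.24 kJ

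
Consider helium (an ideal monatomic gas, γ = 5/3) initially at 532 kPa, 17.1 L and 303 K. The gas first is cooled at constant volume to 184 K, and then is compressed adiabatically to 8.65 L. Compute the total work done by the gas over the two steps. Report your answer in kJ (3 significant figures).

W_total ≈ -4.77 kJ

Step 1 (isochoric): W = 0 (constant volume).
After step 1: P = 323.1 kPa (V unchanged).
Step 2 (adiabatic): W = (P₁V₁ − P₂V₂)/(γ−1) = (5524 − 8702)/0.667 = -4766 J.
W_total = 0 − 4766 = -4766 J.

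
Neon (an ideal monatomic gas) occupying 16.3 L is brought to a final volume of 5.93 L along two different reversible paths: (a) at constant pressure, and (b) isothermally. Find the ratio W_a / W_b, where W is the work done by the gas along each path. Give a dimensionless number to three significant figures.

Path (a) isobaric: W = P₁(V₂ − V₁) → W_a/(P₁V₁) = -0.6362.
Path (b) isothermal: W = P₁V₁ ln(V₂/V₁) → W_b/(P₁V₁) = -1.011.
W_a / W_b = -0.6362 / -1.011 = 0.6292.

W_a / W_b ≈ 0.629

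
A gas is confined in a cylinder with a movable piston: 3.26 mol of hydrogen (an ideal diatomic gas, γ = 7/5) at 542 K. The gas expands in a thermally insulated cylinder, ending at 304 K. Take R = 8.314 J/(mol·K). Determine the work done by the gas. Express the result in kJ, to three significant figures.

Adiabatic ⇒ Q = 0, so W_by = −ΔU = nCᵥ(T₁ − T₂).
Cᵥ = 5R/2 = 20.79 J/(mol·K).
W = (3.26)(20.79)(542 − 304) = 16127 J.

W ≈ 16.1 kJ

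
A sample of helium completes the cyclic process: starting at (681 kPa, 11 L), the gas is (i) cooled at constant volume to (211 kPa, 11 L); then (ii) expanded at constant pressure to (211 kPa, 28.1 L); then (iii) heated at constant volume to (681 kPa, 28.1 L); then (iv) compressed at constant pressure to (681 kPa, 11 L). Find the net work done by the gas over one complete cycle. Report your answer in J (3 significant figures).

W_net ≈ -8040 J

Constant-volume legs do no work.
W(ii) = (211)(28.1 − 11) = 3608 J; W(iv) = (681)(11 − 28.1) = -11645 J.
W_net = 3608 − 11645 = -8037 J (the counter-clockwise enclosed area).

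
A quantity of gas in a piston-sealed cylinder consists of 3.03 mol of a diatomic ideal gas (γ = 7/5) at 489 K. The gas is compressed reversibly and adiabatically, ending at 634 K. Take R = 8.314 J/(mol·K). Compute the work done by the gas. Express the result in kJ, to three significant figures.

W ≈ -9.13 kJ

Adiabatic ⇒ Q = 0, so W_by = −ΔU = nCᵥ(T₁ − T₂).
Cᵥ = 5R/2 = 20.79 J/(mol·K).
W = (3.03)(20.79)(489 − 634) = -9132 J.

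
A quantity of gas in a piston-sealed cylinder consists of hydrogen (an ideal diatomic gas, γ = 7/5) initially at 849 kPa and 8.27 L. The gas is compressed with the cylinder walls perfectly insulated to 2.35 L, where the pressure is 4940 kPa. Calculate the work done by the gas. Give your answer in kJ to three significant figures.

Adiabatic: W = (P₁V₁ − P₂V₂)/(γ − 1) with γ = 7/5.
P₁V₁ = 7021 J, P₂V₂ = 11609 J.
W = (7021 − 11609) / 0.4 = -11469 J.

W ≈ -11.5 kJ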